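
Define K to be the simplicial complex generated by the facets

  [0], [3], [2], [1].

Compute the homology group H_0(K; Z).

H_0 ≅ Z^4.

Order the vertices as 0 < 1 < 2 < 3. Listing each simplex with vertices in this order, K has dimension 0 with simplices:

  0-simplices (4): [0], [1], [2], [3]

giving chain groups C_0 ≅ Z^4.

Now H_k = ker ∂_k / im ∂_{k+1}, so:

  H_0: rank C_0 − rank ∂_1 = 4 − 0 = 4, and there is no ∂_1, so H_0 ≅ Z^4.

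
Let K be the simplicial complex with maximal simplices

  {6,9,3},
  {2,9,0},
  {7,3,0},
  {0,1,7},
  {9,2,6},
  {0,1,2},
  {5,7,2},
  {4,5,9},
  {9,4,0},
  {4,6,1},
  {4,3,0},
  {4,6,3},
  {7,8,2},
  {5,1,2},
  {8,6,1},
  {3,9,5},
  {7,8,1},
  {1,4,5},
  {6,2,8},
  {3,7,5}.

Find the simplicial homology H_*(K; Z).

K has 10 vertices, 30 edges, 20 triangles.
rank ∂_0 = 0, rank ∂_1 = 9 ⇒ b_0 = 10 − 0 − 9 = 1; all invariant factors of ∂_1 are 1 so no torsion. So H_0 = Z.
rank ∂_1 = 9, rank ∂_2 = 20 ⇒ b_1 = 30 − 9 − 20 = 1; ∂_2 has invariant factor(s) [2] giving torsion. So H_1 = Z ⊕ Z/2Z.
rank ∂_2 = 20, rank ∂_3 = 0 ⇒ b_2 = 20 − 20 − 0 = 0. So H_2 = 0.

H_0 = Z,  H_1 = Z ⊕ Z/2Z,  H_2 = 0.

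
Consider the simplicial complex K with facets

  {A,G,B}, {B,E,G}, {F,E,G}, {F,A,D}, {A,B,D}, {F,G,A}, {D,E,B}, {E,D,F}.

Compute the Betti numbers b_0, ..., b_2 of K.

b_0 = 1, b_1 = 0, b_2 = 1.

We work with the vertex ordering A < B < D < E < F < G. The simplices of K, each written with vertices in increasing order, are:

  0-simplices (6): A, B, D, E, F, G
  1-simplices (12): AB, AD, AF, AG, BD, BE, BG, DE, DF, EF, EG, FG
  2-simplices (8): ABD, ABG, ADF, AFG, BDE, BEG, DEF, EFG

so the chain groups are C_0 ≅ Z^6, C_1 ≅ Z^12, C_2 ≅ Z^8.

∂_1: C_1 → C_0 is given by ∂[p,q] = [q] − [p]. For instance
  ∂AG = G − A.
The 6×12 boundary matrix has rank 5 and Smith normal form diag(1,1,1,1,1).

Boundary ∂_2: C_2 → C_1 sends each 2-simplex [p,q,r] to [q,r] − [p,r] + [p,q]. For instance
  ∂AFG = FG − AG + AF,
  ∂BDE = DE − BE + BD.
The 12×8 boundary matrix has rank 7 and Smith normal form diag(1,1,1,1,1,1,1).

Now H_k = ker ∂_k / im ∂_{k+1}, so:

  H_0: rank C_0 − rank ∂_1 = 6 − 5 = 1, and the invariant factors of ∂_1 are all 1, so H_0 ≅ Z.
  H_1: rank ker ∂_1 − rank ∂_2 = (12 − 5) − 7 = 0, and the invariant factors of ∂_2 are all 1, so H_1 ≅ 0.
  H_2: rank ker ∂_2 − rank ∂_3 = (8 − 7) − 0 = 1, and there is no ∂_3, so H_2 ≅ Z.

Hence the Betti numbers are b_0 = 1, b_1 = 0, b_2 = 1.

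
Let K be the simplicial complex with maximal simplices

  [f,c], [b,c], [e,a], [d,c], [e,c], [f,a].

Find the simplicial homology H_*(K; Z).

Take the total order a < b < c < d < e < f on the vertex set. Then K (dimension 1) consists of the simplices:

  0-simplices (6): a, b, c, d, e, f
  1-simplices (6): ae, af, bc, cd, ce, cf

so the chain groups are C_0 ≅ Z^6, C_1 ≅ Z^6.

Boundary ∂_1: C_1 → C_0 maps an edge to its endpoints' difference, ∂[p,q] = q − p. For instance
  ∂cf = f − c.
As a 6×6 matrix over Z this has rank 5, with invariant factors (1,1,1,1,1).

Reading off H_k = ker ∂_k / im ∂_{k+1}:

  H_0: rank C_0 − rank ∂_1 = 6 − 5 = 1, and the invariant factors of ∂_1 are all 1, so H_0 ≅ Z.
  H_1: rank ker ∂_1 − rank ∂_2 = (6 − 5) − 0 = 1, and there is no ∂_2, so H_1 ≅ Z.

H_0 ≅ Z,  H_1 ≅ Z.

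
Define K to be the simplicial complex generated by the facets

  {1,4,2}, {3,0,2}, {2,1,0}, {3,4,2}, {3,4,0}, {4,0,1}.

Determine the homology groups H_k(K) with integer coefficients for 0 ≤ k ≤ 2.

We work with the vertex ordering 0 < 1 < 2 < 3 < 4. The simplices of K, each written with vertices in increasing order, are:

  0-simplices (5): [0], [1], [2], [3], [4]
  1-simplices (9): [0,1], [0,2], [0,3], [0,4], [1,2], [1,4], [2,3], [2,4], [3,4]
  2-simplices (6): [0,1,2], [0,1,4], [0,2,3], [0,3,4], [1,2,4], [2,3,4]

giving chain groups C_0 ≅ Z^5, C_1 ≅ Z^9, C_2 ≅ Z^6.

The boundary map ∂_1: C_1 → C_0 maps an edge to its endpoints' difference, ∂[p,q] = q − p.
This gives a 5×9 integer matrix of rank 4; reducing to Smith normal form yields diagonal entries (1,1,1,1).

The boundary map ∂_2: C_2 → C_1 acts by ∂[p,q,r] = [q,r] − [p,r] + [p,q]. For instance
  ∂[0,2,3] = [2,3] − [0,3] + [0,2],
  ∂[0,1,4] = [1,4] − [0,4] + [0,1].
This gives a 9×6 integer matrix of rank 5; reducing to Smith normal form yields diagonal entries (1,1,1,1,1).

Computing H_k = (kernel of ∂_k) / (image of ∂_{k+1}):

  H_0: rank C_0 − rank ∂_1 = 5 − 4 = 1, and the invariant factors of ∂_1 are all 1, so H_0 = Z.
  H_1: rank ker ∂_1 − rank ∂_2 = (9 − 4) − 5 = 0, and the invariant factors of ∂_2 are all 1, so H_1 = 0.
  H_2: rank ker ∂_2 − rank ∂_3 = (6 − 5) − 0 = 1, and there is no ∂_3, so H_2 = Z.

As a check, the Euler characteristic is 5 − 9 + 6 = 2, which agrees with 1 − 0 + 1 = 2.

H_0 = Z,  H_1 = 0,  H_2 = Z.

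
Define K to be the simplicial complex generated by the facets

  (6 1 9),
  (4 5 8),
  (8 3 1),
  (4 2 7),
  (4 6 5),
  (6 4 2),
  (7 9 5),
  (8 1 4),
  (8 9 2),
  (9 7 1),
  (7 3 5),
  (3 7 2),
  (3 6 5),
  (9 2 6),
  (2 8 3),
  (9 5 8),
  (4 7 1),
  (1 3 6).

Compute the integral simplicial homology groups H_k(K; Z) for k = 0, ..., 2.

K has 9 vertices, 27 edges, 18 triangles.
rank ∂_0 = 0, rank ∂_1 = 8 ⇒ b_0 = 9 − 0 − 8 = 1; all invariant factors of ∂_1 are 1 so no torsion. So H_0 = Z.
rank ∂_1 = 8, rank ∂_2 = 17 ⇒ b_1 = 27 − 8 − 17 = 2; all invariant factors of ∂_2 are 1 so no torsion. So H_1 = Z^2.
rank ∂_2 = 17, rank ∂_3 = 0 ⇒ b_2 = 18 − 17 − 0 = 1. So H_2 = Z.

H_0 = Z,  H_1 = Z^2,  H_2 = Z.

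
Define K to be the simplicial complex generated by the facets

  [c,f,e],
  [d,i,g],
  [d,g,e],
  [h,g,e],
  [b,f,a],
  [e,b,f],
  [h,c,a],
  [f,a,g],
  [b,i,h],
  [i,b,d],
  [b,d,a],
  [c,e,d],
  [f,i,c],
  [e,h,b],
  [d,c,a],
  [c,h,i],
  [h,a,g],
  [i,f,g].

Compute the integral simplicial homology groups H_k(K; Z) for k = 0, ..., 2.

H_0 ≅ Z,  H_1 ≅ Z^2,  H_2 ≅ Z.

Take the total order a < b < c < d < e < f < g < h < i on the vertex set. Then K (dimension 2) consists of the simplices:

  0-simplices (9): a, b, c, d, e, f, g, h, i
  1-simplices (27): ab, ac, ad, af, ag, ah, bd, be, bf, bh, bi, cd, ce, cf, ch, ci, de, dg, di, ef, eg, eh, fg, fi, gh, gi, hi
  2-simplices (18): abd, abf, acd, ach, afg, agh, bdi, bef, beh, bhi, cde, cef, cfi, chi, deg, dgi, egh, fgi

giving chain groups C_0 ≅ Z^9, C_1 ≅ Z^27, C_2 ≅ Z^18.

Boundary ∂_1: C_1 → C_0 sends each edge [p,q] (with p < q) to q − p. For instance
  ∂eg = g − e.
As a 9×27 matrix over Z this has rank 8, with invariant factors (1,1,1,1,1,1,1,1).

Boundary ∂_2: C_2 → C_1 acts by ∂[p,q,r] = [q,r] − [p,r] + [p,q]. For instance
  ∂fgi = gi − fi + fg,
  ∂afg = fg − ag + af.
This gives a 27×18 integer matrix of rank 17; reducing to Smith normal form yields diagonal entries (1,1,1,1,1,1,1,1,1,1,1,1,1,1,1,1,1).

From H_k ≅ ker(∂_k) / im(∂_{k+1}) we obtain:

  H_0: rank C_0 − rank ∂_1 = 9 − 8 = 1, and the invariant factors of ∂_1 are all 1, so H_0 ≅ Z.
  H_1: rank ker ∂_1 − rank ∂_2 = (27 − 8) − 17 = 2, and the invariant factors of ∂_2 are all 1, so H_1 ≅ Z^2.
  H_2: rank ker ∂_2 − rank ∂_3 = (18 − 17) − 0 = 1, and there is no ∂_3, so H_2 ≅ Z.

As a check, the Euler characteristic is 9 − 27 + 18 = 0, which agrees with 1 − 2 + 1 = 0.
(K is a triangulation of the torus T^2.)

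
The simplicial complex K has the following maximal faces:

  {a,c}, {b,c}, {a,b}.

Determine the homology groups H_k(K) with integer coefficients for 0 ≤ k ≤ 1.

H_0 ≅ Z,  H_1 ≅ Z.

We work with the vertex ordering a < b < c. The simplices of K, each written with vertices in increasing order, are:

  0-simplices (3): a, b, c
  1-simplices (3): ab, ac, bc

so the chain groups are C_0 ≅ Z^3, C_1 ≅ Z^3.

∂_1: C_1 → C_0 maps an edge to its endpoints' difference, ∂[p,q] = q − p. For instance
  ∂ac = c − a.
The resulting 3×3 matrix has rank 2, and its Smith normal form has invariant factors (1,1).

Now H_k = ker ∂_k / im ∂_{k+1}, so:

  H_0: rank C_0 − rank ∂_1 = 3 − 2 = 1, and the invariant factors of ∂_1 are all 1, so H_0 ≅ Z.
  H_1: rank ker ∂_1 − rank ∂_2 = (3 − 2) − 0 = 1, and there is no ∂_2, so H_1 ≅ Z.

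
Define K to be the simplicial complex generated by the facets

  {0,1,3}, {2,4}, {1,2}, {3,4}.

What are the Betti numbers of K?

Take the total order 0 < 1 < 2 < 3 < 4 on the vertex set. Then K (dimension 2) consists of the simplices:

  0-simplices (5): [0], [1], [2], [3], [4]
  1-simplices (6): [0,1], [0,3], [1,2], [1,3], [2,4], [3,4]
  2-simplices (1): [0,1,3]

giving chain groups C_0 ≅ Z^5, C_1 ≅ Z^6, C_2 ≅ Z^1.

The boundary map ∂_1: C_1 → C_0 maps an edge to its endpoints' difference, ∂[p,q] = q − p.
The resulting 5×6 matrix has rank 4, and its Smith normal form has invariant factors (1,1,1,1).

The boundary map ∂_2: C_2 → C_1 acts by ∂[p,q,r] = [q,r] − [p,r] + [p,q]. For instance
  ∂[0,1,3] = [1,3] − [0,3] + [0,1].
This gives a 6×1 integer matrix of rank 1; reducing to Smith normal form yields diagonal entries (1).

Reading off H_k = ker ∂_k / im ∂_{k+1}:

  H_0: rank C_0 − rank ∂_1 = 5 − 4 = 1, and the invariant factors of ∂_1 are all 1, so H_0 ≅ Z.
  H_1: rank ker ∂_1 − rank ∂_2 = (6 − 4) − 1 = 1, and the invariant factors of ∂_2 are all 1, so H_1 ≅ Z.
  H_2: rank ker ∂_2 − rank ∂_3 = (1 − 1) − 0 = 0, and there is no ∂_3, so H_2 ≅ 0.

As a check, the Euler characteristic is 5 − 6 + 1 = 0, which agrees with 1 − 1 + 0 = 0.

Hence the Betti numbers are b_0 = 1, b_1 = 1, b_2 = 0.

b_0 = 1, b_1 = 1, b_2 = 0.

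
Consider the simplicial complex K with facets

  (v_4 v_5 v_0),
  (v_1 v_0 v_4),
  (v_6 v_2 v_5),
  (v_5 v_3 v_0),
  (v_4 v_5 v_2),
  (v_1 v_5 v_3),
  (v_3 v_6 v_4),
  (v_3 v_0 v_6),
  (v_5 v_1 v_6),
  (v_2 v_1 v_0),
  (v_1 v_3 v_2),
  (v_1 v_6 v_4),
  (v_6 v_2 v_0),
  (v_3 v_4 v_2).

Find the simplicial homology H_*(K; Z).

H_0 ≅ Z,  H_1 ≅ Z^2,  H_2 ≅ Z.

Take the total order v_0 < v_1 < v_2 < v_3 < v_4 < v_5 < v_6 on the vertex set. Then K (dimension 2) consists of the simplices:

  0-simplices (7): [v_0], [v_1], [v_2], [v_3], [v_4], [v_5], [v_6]
  1-simplices (21): (21 of them)
  2-simplices (14): (14 of them)

so the chain groups are C_0 ≅ Z^7, C_1 ≅ Z^21, C_2 ≅ Z^14.

∂_1: C_1 → C_0 maps an edge to its endpoints' difference, ∂[p,q] = q − p. For instance
  ∂[v_4,v_6] = [v_6] − [v_4].
As a 7×21 matrix over Z this has rank 6, with invariant factors (1,1,1,1,1,1).

Boundary ∂_2: C_2 → C_1 sends each 2-simplex [p,q,r] to [q,r] − [p,r] + [p,q]. For instance
  ∂[v_1,v_2,v_3] = [v_2,v_3] − [v_1,v_3] + [v_1,v_2],
  ∂[v_2,v_3,v_4] = [v_3,v_4] − [v_2,v_4] + [v_2,v_3].
As a 21×14 matrix over Z this has rank 13, with invariant factors (1,1,1,1,1,1,1,1,1,1,1,1,1).

Reading off H_k = ker ∂_k / im ∂_{k+1}:

  H_0: rank C_0 − rank ∂_1 = 7 − 6 = 1, and the invariant factors of ∂_1 are all 1, so H_0 = Z.
  H_1: rank ker ∂_1 − rank ∂_2 = (21 − 6) − 13 = 2, and the invariant factors of ∂_2 are all 1, so H_1 = Z^2.
  H_2: rank ker ∂_2 − rank ∂_3 = (14 − 13) − 0 = 1, and there is no ∂_3, so H_2 = Z.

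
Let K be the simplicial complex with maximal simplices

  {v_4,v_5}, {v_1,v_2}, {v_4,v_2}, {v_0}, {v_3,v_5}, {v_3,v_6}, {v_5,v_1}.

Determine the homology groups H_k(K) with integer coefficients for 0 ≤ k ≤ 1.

H_0 = Z^2,  H_1 = Z.

Fix the vertex order v_0 < v_1 < v_2 < v_3 < v_4 < v_5 < v_6 and write every simplex with vertices in increasing order. Then dim K = 1 and the simplices of K are:

  0-simplices (7): [v_0], [v_1], [v_2], [v_3], [v_4], [v_5], [v_6]
  1-simplices (6): [v_1,v_2], [v_1,v_5], [v_2,v_4], [v_3,v_5], [v_3,v_6], [v_4,v_5]

Hence C_0 ≅ Z^7, C_1 ≅ Z^6.

The boundary map ∂_1: C_1 → C_0 is given by ∂[p,q] = [q] − [p]. For instance
  ∂[v_3,v_6] = [v_6] − [v_3].
As a 7×6 matrix over Z this has rank 5, with invariant factors (1,1,1,1,1).

Reading off H_k = ker ∂_k / im ∂_{k+1}:

  H_0: rank C_0 − rank ∂_1 = 7 − 5 = 2, and the invariant factors of ∂_1 are all 1, so H_0 ≅ Z^2.
  H_1: rank ker ∂_1 − rank ∂_2 = (6 − 5) − 0 = 1, and there is no ∂_2, so H_1 ≅ Z.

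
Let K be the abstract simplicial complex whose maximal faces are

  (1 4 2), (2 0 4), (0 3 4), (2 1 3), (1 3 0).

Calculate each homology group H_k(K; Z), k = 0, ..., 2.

Fix the vertex order 0 < 1 < 2 < 3 < 4 and write every simplex with vertices in increasing order. Then dim K = 2 and the simplices of K are:

  0-simplices (5): [0], [1], [2], [3], [4]
  1-simplices (10): [0,1], [0,2], [0,3], [0,4], [1,2], [1,3], [1,4], [2,3], [2,4], [3,4]
  2-simplices (5): [0,1,3], [0,2,4], [0,3,4], [1,2,3], [1,2,4]

giving chain groups C_0 ≅ Z^5, C_1 ≅ Z^10, C_2 ≅ Z^5.

The boundary map ∂_1: C_1 → C_0 maps an edge to its endpoints' difference, ∂[p,q] = q − p. For instance
  ∂[0,1] = [1] − [0].
The 5×10 boundary matrix has rank 4 and Smith normal form diag(1,1,1,1).

Boundary ∂_2: C_2 → C_1 maps a triangle to the signed sum of its edges. For instance
  ∂[1,2,4] = [2,4] − [1,4] + [1,2],
  ∂[0,3,4] = [3,4] − [0,4] + [0,3].
The 10×5 boundary matrix has rank 5 and Smith normal form diag(1,1,1,1,1).

From H_k ≅ ker(∂_k) / im(∂_{k+1}) we obtain:

  H_0: rank C_0 − rank ∂_1 = 5 − 4 = 1, and the invariant factors of ∂_1 are all 1, so H_0 = Z.
  H_1: rank ker ∂_1 − rank ∂_2 = (10 − 4) − 5 = 1, and the invariant factors of ∂_2 are all 1, so H_1 = Z.
  H_2: rank ker ∂_2 − rank ∂_3 = (5 − 5) − 0 = 0, and there is no ∂_3, so H_2 = 0.

As a check, the Euler characteristic is 5 − 10 + 5 = 0, which agrees with 1 − 1 + 0 = 0.
(K is a triangulation of the Möbius band.)

H_0 = Z,  H_1 = Z,  H_2 = 0.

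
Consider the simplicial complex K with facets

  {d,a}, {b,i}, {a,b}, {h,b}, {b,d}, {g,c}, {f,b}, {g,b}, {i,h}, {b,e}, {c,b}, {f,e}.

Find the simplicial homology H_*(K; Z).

Order the vertices as a < b < c < d < e < f < g < h < i. Listing each simplex with vertices in this order, K has dimension 1 with simplices:

  0-simplices (9): a, b, c, d, e, f, g, h, i
  1-simplices (12): ab, ad, bc, bd, be, bf, bg, bh, bi, cg, ef, hi

so the chain groups are C_0 ≅ Z^9, C_1 ≅ Z^12.

∂_1: C_1 → C_0 is given by ∂[p,q] = [q] − [p]. For instance
  ∂be = e − b.
As a 9×12 matrix over Z this has rank 8, with invariant factors (1,1,1,1,1,1,1,1).

Computing H_k = (kernel of ∂_k) / (image of ∂_{k+1}):

  H_0: rank C_0 − rank ∂_1 = 9 − 8 = 1, and the invariant factors of ∂_1 are all 1, so H_0 ≅ Z.
  H_1: rank ker ∂_1 − rank ∂_2 = (12 − 8) − 0 = 4, and there is no ∂_2, so H_1 ≅ Z^4.

(K is a triangulation of a wedge of 4 circles.)

H_0 = Z,  H_1 = Z^4.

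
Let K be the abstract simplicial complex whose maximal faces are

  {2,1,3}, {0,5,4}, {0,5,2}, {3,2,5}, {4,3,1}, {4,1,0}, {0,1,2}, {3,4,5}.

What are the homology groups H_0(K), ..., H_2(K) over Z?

Fix the vertex order 0 < 1 < 2 < 3 < 4 < 5 and write every simplex with vertices in increasing order. Then dim K = 2 and the simplices of K are:

  0-simplices (6): [0], [1], [2], [3], [4], [5]
  1-simplices (12): [0,1], [0,2], [0,4], [0,5], [1,2], [1,3], [1,4], [2,3], [2,5], [3,4], [3,5], [4,5]
  2-simplices (8): [0,1,2], [0,1,4], [0,2,5], [0,4,5], [1,2,3], [1,3,4], [2,3,5], [3,4,5]

Hence C_0 ≅ Z^6, C_1 ≅ Z^12, C_2 ≅ Z^8.

The boundary map ∂_1: C_1 → C_0 sends each edge [p,q] (with p < q) to q − p. For instance
  ∂[0,5] = [5] − [0].
The 6×12 boundary matrix has rank 5 and Smith normal form diag(1,1,1,1,1).

Boundary ∂_2: C_2 → C_1 maps a triangle to the signed sum of its edges. For instance
  ∂[0,1,4] = [1,4] − [0,4] + [0,1],
  ∂[2,3,5] = [3,5] − [2,5] + [2,3].
As a 12×8 matrix over Z this has rank 7, with invariant factors (1,1,1,1,1,1,1).

Computing H_k = (kernel of ∂_k) / (image of ∂_{k+1}):

  H_0: rank C_0 − rank ∂_1 = 6 − 5 = 1, and the invariant factors of ∂_1 are all 1, so H_0 ≅ Z.
  H_1: rank ker ∂_1 − rank ∂_2 = (12 − 5) − 7 = 0, and the invariant factors of ∂_2 are all 1, so H_1 ≅ 0.
  H_2: rank ker ∂_2 − rank ∂_3 = (8 − 7) − 0 = 1, and there is no ∂_3, so H_2 ≅ Z.

As a check, the Euler characteristic is 6 − 12 + 8 = 2, which agrees with 1 − 0 + 1 = 2.
(K is a triangulation of the 2-sphere S^2.)

H_0 ≅ Z,  H_1 = 0,  H_2 ≅ Z.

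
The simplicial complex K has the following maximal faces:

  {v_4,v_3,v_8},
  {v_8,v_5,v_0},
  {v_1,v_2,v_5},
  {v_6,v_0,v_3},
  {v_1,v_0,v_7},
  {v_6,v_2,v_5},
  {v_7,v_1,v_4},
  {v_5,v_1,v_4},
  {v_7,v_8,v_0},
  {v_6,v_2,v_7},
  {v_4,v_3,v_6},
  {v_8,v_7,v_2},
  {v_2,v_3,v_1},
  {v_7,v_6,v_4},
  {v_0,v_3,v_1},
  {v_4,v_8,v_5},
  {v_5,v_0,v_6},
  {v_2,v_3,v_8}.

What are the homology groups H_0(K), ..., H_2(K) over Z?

H_0 = Z,  H_1 = Z^2,  H_2 = Z.

K has 9 vertices, 27 edges, 18 triangles.
rank ∂_0 = 0, rank ∂_1 = 8 ⇒ b_0 = 9 − 0 − 8 = 1; all invariant factors of ∂_1 are 1 so no torsion. So H_0 ≅ Z.
rank ∂_1 = 8, rank ∂_2 = 17 ⇒ b_1 = 27 − 8 − 17 = 2; all invariant factors of ∂_2 are 1 so no torsion. So H_1 ≅ Z^2.
rank ∂_2 = 17, rank ∂_3 = 0 ⇒ b_2 = 18 − 17 − 0 = 1. So H_2 ≅ Z.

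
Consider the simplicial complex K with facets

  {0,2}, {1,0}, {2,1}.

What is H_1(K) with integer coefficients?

Take the total order 0 < 1 < 2 on the vertex set. Then K (dimension 1) consists of the simplices:

  0-simplices (3): [0], [1], [2]
  1-simplices (3): [0,1], [0,2], [1,2]

giving chain groups C_0 ≅ Z^3, C_1 ≅ Z^3.

Boundary ∂_1: C_1 → C_0 sends each edge [p,q] (with p < q) to q − p. For instance
  ∂[0,1] = [1] − [0].
This gives a 3×3 integer matrix of rank 2; reducing to Smith normal form yields diagonal entries (1,1).

Computing H_k = (kernel of ∂_k) / (image of ∂_{k+1}):

  H_1: rank ker ∂_1 − rank ∂_2 = (3 − 2) − 0 = 1, and there is no ∂_2, so H_1 ≅ Z.

H_1 = Z.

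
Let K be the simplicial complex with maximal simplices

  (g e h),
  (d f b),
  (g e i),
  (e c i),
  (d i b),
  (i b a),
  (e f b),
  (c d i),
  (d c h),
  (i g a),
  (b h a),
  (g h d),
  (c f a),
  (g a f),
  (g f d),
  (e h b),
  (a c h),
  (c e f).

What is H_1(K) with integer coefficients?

H_1 ≅ Z^2.

We work with the vertex ordering a < b < c < d < e < f < g < h < i. The simplices of K, each written with vertices in increasing order, are:

  0-simplices (9): a, b, c, d, e, f, g, h, i
  1-simplices (27): ab, ac, af, ag, ah, ai, bd, be, bf, bh, bi, cd, ce, cf, ch, ci, df, dg, dh, di, ef, eg, eh, ei, fg, gh, gi
  2-simplices (18): abh, abi, acf, ach, afg, agi, bdf, bdi, bef, beh, cdh, cdi, cef, cei, dfg, dgh, egh, egi

Hence C_0 ≅ Z^9, C_1 ≅ Z^27, C_2 ≅ Z^18.

The boundary map ∂_1: C_1 → C_0 sends each edge [p,q] (with p < q) to q − p. For instance
  ∂dg = g − d.
This gives a 9×27 integer matrix of rank 8; reducing to Smith normal form yields diagonal entries (1,1,1,1,1,1,1,1).

Boundary ∂_2: C_2 → C_1 sends each 2-simplex [p,q,r] to [q,r] − [p,r] + [p,q]. For instance
  ∂dfg = fg − dg + df,
  ∂bdi = di − bi + bd.
The resulting 27×18 matrix has rank 17, and its Smith normal form has invariant factors (1,1,1,1,1,1,1,1,1,1,1,1,1,1,1,1,1).

Now H_k = ker ∂_k / im ∂_{k+1}, so:

  H_1: rank ker ∂_1 − rank ∂_2 = (27 − 8) − 17 = 2, and the invariant factors of ∂_2 are all 1, so H_1 ≅ Z^2.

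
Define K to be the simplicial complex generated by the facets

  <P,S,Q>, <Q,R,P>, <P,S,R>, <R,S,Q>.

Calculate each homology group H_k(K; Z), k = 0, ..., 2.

H_0 = Z,  H_1 = 0,  H_2 = Z.

K has 4 vertices, 6 edges, 4 triangles.
rank ∂_0 = 0, rank ∂_1 = 3 ⇒ b_0 = 4 − 0 − 3 = 1; all invariant factors of ∂_1 are 1 so no torsion. So H_0 = Z.
rank ∂_1 = 3, rank ∂_2 = 3 ⇒ b_1 = 6 − 3 − 3 = 0; all invariant factors of ∂_2 are 1 so no torsion. So H_1 = 0.
rank ∂_2 = 3, rank ∂_3 = 0 ⇒ b_2 = 4 − 3 − 0 = 1. So H_2 = Z.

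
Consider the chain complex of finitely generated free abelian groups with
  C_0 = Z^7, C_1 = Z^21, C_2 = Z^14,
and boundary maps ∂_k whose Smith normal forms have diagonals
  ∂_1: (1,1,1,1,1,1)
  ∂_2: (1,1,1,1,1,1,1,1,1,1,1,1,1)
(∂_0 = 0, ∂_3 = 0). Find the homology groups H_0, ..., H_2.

H_0 ≅ Z,  H_1 ≅ Z^2,  H_2 ≅ Z.

H_0: b_0 = 7 − 0 − 6 = 1; torsion from ∂_1 factors > 1: none. So H_0 ≅ Z.
H_1: b_1 = 21 − 6 − 13 = 2; torsion from ∂_2 factors > 1: none. So H_1 ≅ Z^2.
H_2: b_2 = 14 − 13 − 0 = 1; torsion from ∂_3 factors > 1: none. So H_2 ≅ Z.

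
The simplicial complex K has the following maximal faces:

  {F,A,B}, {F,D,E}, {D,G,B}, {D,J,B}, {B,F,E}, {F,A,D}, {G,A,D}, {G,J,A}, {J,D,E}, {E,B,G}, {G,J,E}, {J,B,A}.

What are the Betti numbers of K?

b_0 = 1, b_1 = 0, b_2 = 0.

Take the total order A < B < D < E < F < G < J on the vertex set. Then K (dimension 2) consists of the simplices:

  0-simplices (7): A, B, D, E, F, G, J
  1-simplices (18): AB, AD, AF, AG, AJ, BD, BE, BF, BG, BJ, DE, DF, DG, DJ, EF, EG, EJ, GJ
  2-simplices (12): ABF, ABJ, ADF, ADG, AGJ, BDG, BDJ, BEF, BEG, DEF, DEJ, EGJ

giving chain groups C_0 ≅ Z^7, C_1 ≅ Z^18, C_2 ≅ Z^12.

∂_1: C_1 → C_0 is given by ∂[p,q] = [q] − [p]. For instance
  ∂DG = G − D.
The 7×18 boundary matrix has rank 6 and Smith normal form diag(1,1,1,1,1,1).

∂_2: C_2 → C_1 maps a triangle to the signed sum of its edges. For instance
  ∂ADG = DG − AG + AD,
  ∂BEF = EF − BF + BE.
The 18×12 boundary matrix has rank 12 and Smith normal form diag(1,1,1,1,1,1,1,1,1,1,1,2).

From H_k ≅ ker(∂_k) / im(∂_{k+1}) we obtain:

  H_0: rank C_0 − rank ∂_1 = 7 − 6 = 1, and the invariant factors of ∂_1 are all 1, so H_0 = Z.
  H_1: rank ker ∂_1 − rank ∂_2 = (18 − 6) − 12 = 0, and ∂_2 has invariant factor 2 > 1, so H_1 = Z/2Z.
  H_2: rank ker ∂_2 − rank ∂_3 = (12 − 12) − 0 = 0, and there is no ∂_3, so H_2 = 0.

(K is a triangulation of the real projective plane RP^2.)

Hence the Betti numbers are b_0 = 1, b_1 = 0, b_2 = 0.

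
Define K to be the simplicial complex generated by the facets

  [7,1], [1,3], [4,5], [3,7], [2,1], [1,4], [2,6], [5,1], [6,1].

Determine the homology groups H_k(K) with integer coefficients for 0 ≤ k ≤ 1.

Order the vertices as 1 < 2 < 3 < 4 < 5 < 6 < 7. Listing each simplex with vertices in this order, K has dimension 1 with simplices:

  0-simplices (7): [1], [2], [3], [4], [5], [6], [7]
  1-simplices (9): [1,2], [1,3], [1,4], [1,5], [1,6], [1,7], [2,6], [3,7], [4,5]

so the chain groups are C_0 ≅ Z^7, C_1 ≅ Z^9.

∂_1: C_1 → C_0 is given by ∂[p,q] = [q] − [p].
This gives a 7×9 integer matrix of rank 6; reducing to Smith normal form yields diagonal entries (1,1,1,1,1,1).

Reading off H_k = ker ∂_k / im ∂_{k+1}:

  H_0: rank C_0 − rank ∂_1 = 7 − 6 = 1, and the invariant factors of ∂_1 are all 1, so H_0 = Z.
  H_1: rank ker ∂_1 − rank ∂_2 = (9 − 6) − 0 = 3, and there is no ∂_2, so H_1 = Z^3.

(K is a triangulation of a wedge of 3 circles.)

H_0 = Z,  H_1 = Z^3.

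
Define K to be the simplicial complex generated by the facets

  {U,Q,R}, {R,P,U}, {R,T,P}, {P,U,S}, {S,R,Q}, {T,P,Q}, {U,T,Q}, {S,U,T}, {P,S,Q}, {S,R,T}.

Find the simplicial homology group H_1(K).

H_1 = Z/2.

We work with the vertex ordering P < Q < R < S < T < U. The simplices of K, each written with vertices in increasing order, are:

  0-simplices (6): P, Q, R, S, T, U
  1-simplices (15): PQ, PR, PS, PT, PU, QR, QS, QT, QU, RS, RT, RU, ST, SU, TU
  2-simplices (10): PQS, PQT, PRT, PRU, PSU, QRS, QRU, QTU, RST, STU

so the chain groups are C_0 ≅ Z^6, C_1 ≅ Z^15, C_2 ≅ Z^10.

Boundary ∂_1: C_1 → C_0 sends each edge [p,q] (with p < q) to q − p. For instance
  ∂QU = U − Q.
The resulting 6×15 matrix has rank 5, and its Smith normal form has invariant factors (1,1,1,1,1).

Boundary ∂_2: C_2 → C_1 sends each 2-simplex [p,q,r] to [q,r] − [p,r] + [p,q]. For instance
  ∂PQT = QT − PT + PQ,
  ∂PSU = SU − PU + PS.
The 15×10 boundary matrix has rank 10 and Smith normal form diag(1,1,1,1,1,1,1,1,1,2).

Reading off H_k = ker ∂_k / im ∂_{k+1}:

  H_1: rank ker ∂_1 − rank ∂_2 = (15 − 5) − 10 = 0, and ∂_2 has invariant factor 2 > 1, so H_1 = Z/2.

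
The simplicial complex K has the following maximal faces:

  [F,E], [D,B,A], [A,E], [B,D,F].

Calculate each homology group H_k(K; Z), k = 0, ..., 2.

Fix the vertex order A < B < D < E < F and write every simplex with vertices in increasing order. Then dim K = 2 and the simplices of K are:

  0-simplices (5): A, B, D, E, F
  1-simplices (7): AB, AD, AE, BD, BF, DF, EF
  2-simplices (2): ABD, BDF

Hence C_0 ≅ Z^5, C_1 ≅ Z^7, C_2 ≅ Z^2.

Boundary ∂_1: C_1 → C_0 sends each edge [p,q] (with p < q) to q − p. For instance
  ∂AB = B − A.
The resulting 5×7 matrix has rank 4, and its Smith normal form has invariant factors (1,1,1,1).

Boundary ∂_2: C_2 → C_1 maps a triangle to the signed sum of its edges. For instance
  ∂BDF = DF − BF + BD,
  ∂ABD = BD − AD + AB.
As a 7×2 matrix over Z this has rank 2, with invariant factors (1,1).

Reading off H_k = ker ∂_k / im ∂_{k+1}:

  H_0: rank C_0 − rank ∂_1 = 5 − 4 = 1, and the invariant factors of ∂_1 are all 1, so H_0 ≅ Z.
  H_1: rank ker ∂_1 − rank ∂_2 = (7 − 4) − 2 = 1, and the invariant factors of ∂_2 are all 1, so H_1 ≅ Z.
  H_2: rank ker ∂_2 − rank ∂_3 = (2 − 2) − 0 = 0, and there is no ∂_3, so H_2 ≅ 0.

H_0 ≅ Z,  H_1 ≅ Z,  H_2 = 0.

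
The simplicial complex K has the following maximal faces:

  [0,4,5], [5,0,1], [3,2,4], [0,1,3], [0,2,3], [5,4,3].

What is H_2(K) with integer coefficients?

We work with the vertex ordering 0 < 1 < 2 < 3 < 4 < 5. The simplices of K, each written with vertices in increasing order, are:

  0-simplices (6): [0], [1], [2], [3], [4], [5]
  1-simplices (12): [0,1], [0,2], [0,3], [0,4], [0,5], [1,3], [1,5], [2,3], [2,4], [3,4], [3,5], [4,5]
  2-simplices (6): [0,1,3], [0,1,5], [0,2,3], [0,4,5], [2,3,4], [3,4,5]

giving chain groups C_0 ≅ Z^6, C_1 ≅ Z^12, C_2 ≅ Z^6.

∂_1: C_1 → C_0 sends each edge [p,q] (with p < q) to q − p.
The 6×12 boundary matrix has rank 5 and Smith normal form diag(1,1,1,1,1).

Boundary ∂_2: C_2 → C_1 sends each 2-simplex [p,q,r] to [q,r] − [p,r] + [p,q]. For instance
  ∂[2,3,4] = [3,4] − [2,4] + [2,3],
  ∂[0,2,3] = [2,3] − [0,3] + [0,2].
This gives a 12×6 integer matrix of rank 6; reducing to Smith normal form yields diagonal entries (1,1,1,1,1,1).

Now H_k = ker ∂_k / im ∂_{k+1}, so:

  H_2: rank ker ∂_2 − rank ∂_3 = (6 − 6) − 0 = 0, and there is no ∂_3, so H_2 ≅ 0.

(K is a triangulation of the cylinder S^1 x I.)

H_2 = 0.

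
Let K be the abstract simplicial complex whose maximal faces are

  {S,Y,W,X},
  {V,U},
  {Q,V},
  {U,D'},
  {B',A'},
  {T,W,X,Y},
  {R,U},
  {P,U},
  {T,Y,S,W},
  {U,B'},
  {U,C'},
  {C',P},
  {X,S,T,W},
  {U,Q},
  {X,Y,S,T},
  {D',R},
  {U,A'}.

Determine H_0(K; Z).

Order the vertices as P < Q < R < S < T < U < V < W < X < Y < A' < B' < C' < D'. Listing each simplex with vertices in this order, K has dimension 3 with simplices:

  0-simplices (14): [P], [Q], [R], [S], [T], [U], [V], [W], [X], [Y], [A'], [B'], [C'], [D']
  1-simplices (22): [P,U], [P,C'], [Q,U], [Q,V], [R,U], [R,D'], [S,T], [S,W], [S,X], [S,Y], [T,W], [T,X], [T,Y], [U,V], [U,A'], [U,B'], [U,C'], [U,D'], [W,X], [W,Y], [X,Y], [A',B']
  2-simplices (10): [S,T,W], [S,T,X], [S,T,Y], [S,W,X], [S,W,Y], [S,X,Y], [T,W,X], [T,W,Y], [T,X,Y], [W,X,Y]
  3-simplices (5): [S,T,W,X], [S,T,W,Y], [S,T,X,Y], [S,W,X,Y], [T,W,X,Y]

Hence C_0 ≅ Z^14, C_1 ≅ Z^22, C_2 ≅ Z^10, C_3 ≅ Z^5.

Boundary ∂_1: C_1 → C_0 maps an edge to its endpoints' difference, ∂[p,q] = q − p. For instance
  ∂[Q,V] = [V] − [Q].
This gives a 14×22 integer matrix of rank 12; reducing to Smith normal form yields diagonal entries (1,1,1,1,1,1,1,1,1,1,1,1).

The boundary map ∂_2: C_2 → C_1 acts by ∂[p,q,r] = [q,r] − [p,r] + [p,q]. For instance
  ∂[S,T,W] = [T,W] − [S,W] + [S,T],
  ∂[S,W,Y] = [W,Y] − [S,Y] + [S,W].
As a 22×10 matrix over Z this has rank 6, with invariant factors (1,1,1,1,1,1).

∂_3: C_3 → C_2 sends each 3-simplex σ to the alternating sum Σ_i (−1)^i (σ with its i-th vertex removed). For instance
  ∂[T,W,X,Y] = [W,X,Y] − [T,X,Y] + [T,W,Y] − [T,W,X],
  ∂[S,W,X,Y] = [W,X,Y] − [S,X,Y] + [S,W,Y] − [S,W,X].
The 10×5 boundary matrix has rank 4 and Smith normal form diag(1,1,1,1).

Reading off H_k = ker ∂_k / im ∂_{k+1}:

  H_0: rank C_0 − rank ∂_1 = 14 − 12 = 2, and the invariant factors of ∂_1 are all 1, so H_0 = Z^2.

H_0 ≅ Z^2.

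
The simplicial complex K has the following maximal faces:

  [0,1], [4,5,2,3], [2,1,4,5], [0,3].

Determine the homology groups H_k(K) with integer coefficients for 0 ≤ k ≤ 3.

H_0 = Z,  H_1 = Z,  H_2 = 0,  H_3 = 0.

Fix the vertex order 0 < 1 < 2 < 3 < 4 < 5 and write every simplex with vertices in increasing order. Then dim K = 3 and the simplices of K are:

  0-simplices (6): [0], [1], [2], [3], [4], [5]
  1-simplices (11): [0,1], [0,3], [1,2], [1,4], [1,5], [2,3], [2,4], [2,5], [3,4], [3,5], [4,5]
  2-simplices (7): [1,2,4], [1,2,5], [1,4,5], [2,3,4], [2,3,5], [2,4,5], [3,4,5]
  3-simplices (2): [1,2,4,5], [2,3,4,5]

so the chain groups are C_0 ≅ Z^6, C_1 ≅ Z^11, C_2 ≅ Z^7, C_3 ≅ Z^2.

The boundary map ∂_1: C_1 → C_0 sends each edge [p,q] (with p < q) to q − p.
The resulting 6×11 matrix has rank 5, and its Smith normal form has invariant factors (1,1,1,1,1).

∂_2: C_2 → C_1 maps a triangle to the signed sum of its edges. For instance
  ∂[1,2,4] = [2,4] − [1,4] + [1,2],
  ∂[2,3,5] = [3,5] − [2,5] + [2,3].
The 11×7 boundary matrix has rank 5 and Smith normal form diag(1,1,1,1,1).

The boundary map ∂_3: C_3 → C_2 sends each 3-simplex σ to the alternating sum Σ_i (−1)^i (σ with its i-th vertex removed). For instance
  ∂[2,3,4,5] = [3,4,5] − [2,4,5] + [2,3,5] − [2,3,4],
  ∂[1,2,4,5] = [2,4,5] − [1,4,5] + [1,2,5] − [1,2,4].
This gives a 7×2 integer matrix of rank 2; reducing to Smith normal form yields diagonal entries (1,1).

Reading off H_k = ker ∂_k / im ∂_{k+1}:

  H_0: rank C_0 − rank ∂_1 = 6 − 5 = 1, and the invariant factors of ∂_1 are all 1, so H_0 ≅ Z.
  H_1: rank ker ∂_1 − rank ∂_2 = (11 − 5) − 5 = 1, and the invariant factors of ∂_2 are all 1, so H_1 ≅ Z.
  H_2: rank ker ∂_2 − rank ∂_3 = (7 − 5) − 2 = 0, and the invariant factors of ∂_3 are all 1, so H_2 ≅ 0.
  H_3: rank ker ∂_3 − rank ∂_4 = (2 − 2) − 0 = 0, and there is no ∂_4, so H_3 ≅ 0.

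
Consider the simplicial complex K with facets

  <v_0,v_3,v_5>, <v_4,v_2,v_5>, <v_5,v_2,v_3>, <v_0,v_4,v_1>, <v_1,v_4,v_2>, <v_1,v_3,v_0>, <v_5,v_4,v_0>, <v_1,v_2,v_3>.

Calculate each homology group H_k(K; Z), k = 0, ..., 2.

H_0 ≅ Z,  H_1 = 0,  H_2 ≅ Z.

Order the vertices as v_0 < v_1 < v_2 < v_3 < v_4 < v_5. Listing each simplex with vertices in this order, K has dimension 2 with simplices:

  0-simplices (6): [v_0], [v_1], [v_2], [v_3], [v_4], [v_5]
  1-simplices (12): [v_0,v_1], [v_0,v_3], [v_0,v_4], [v_0,v_5], [v_1,v_2], [v_1,v_3], [v_1,v_4], [v_2,v_3], [v_2,v_4], [v_2,v_5], [v_3,v_5], [v_4,v_5]
  2-simplices (8): [v_0,v_1,v_3], [v_0,v_1,v_4], [v_0,v_3,v_5], [v_0,v_4,v_5], [v_1,v_2,v_3], [v_1,v_2,v_4], [v_2,v_3,v_5], [v_2,v_4,v_5]

giving chain groups C_0 ≅ Z^6, C_1 ≅ Z^12, C_2 ≅ Z^8.

∂_1: C_1 → C_0 sends each edge [p,q] (with p < q) to q − p.
As a 6×12 matrix over Z this has rank 5, with invariant factors (1,1,1,1,1).

The boundary map ∂_2: C_2 → C_1 maps a triangle to the signed sum of its edges. For instance
  ∂[v_2,v_4,v_5] = [v_4,v_5] − [v_2,v_5] + [v_2,v_4],
  ∂[v_0,v_1,v_4] = [v_1,v_4] − [v_0,v_4] + [v_0,v_1].
The resulting 12×8 matrix has rank 7, and its Smith normal form has invariant factors (1,1,1,1,1,1,1).

Reading off H_k = ker ∂_k / im ∂_{k+1}:

  H_0: rank C_0 − rank ∂_1 = 6 − 5 = 1, and the invariant factors of ∂_1 are all 1, so H_0 = Z.
  H_1: rank ker ∂_1 − rank ∂_2 = (12 − 5) − 7 = 0, and the invariant factors of ∂_2 are all 1, so H_1 = 0.
  H_2: rank ker ∂_2 − rank ∂_3 = (8 − 7) − 0 = 1, and there is no ∂_3, so H_2 = Z.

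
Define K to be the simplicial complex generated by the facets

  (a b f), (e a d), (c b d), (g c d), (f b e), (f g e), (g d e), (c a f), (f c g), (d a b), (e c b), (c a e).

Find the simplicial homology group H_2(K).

Order the vertices as a < b < c < d < e < f < g. Listing each simplex with vertices in this order, K has dimension 2 with simplices:

  0-simplices (7): a, b, c, d, e, f, g
  1-simplices (18): ab, ac, ad, ae, af, bc, bd, be, bf, cd, ce, cf, cg, de, dg, ef, eg, fg
  2-simplices (12): abd, abf, ace, acf, ade, bcd, bce, bef, cdg, cfg, deg, efg

giving chain groups C_0 ≅ Z^7, C_1 ≅ Z^18, C_2 ≅ Z^12.

∂_1: C_1 → C_0 maps an edge to its endpoints' difference, ∂[p,q] = q − p.
As a 7×18 matrix over Z this has rank 6, with invariant factors (1,1,1,1,1,1).

The boundary map ∂_2: C_2 → C_1 acts by ∂[p,q,r] = [q,r] − [p,r] + [p,q]. For instance
  ∂abd = bd − ad + ab,
  ∂abf = bf − af + ab.
The resulting 18×12 matrix has rank 12, and its Smith normal form has invariant factors (1,1,1,1,1,1,1,1,1,1,1,2).

From H_k ≅ ker(∂_k) / im(∂_{k+1}) we obtain:

  H_2: rank ker ∂_2 − rank ∂_3 = (12 − 12) − 0 = 0, and there is no ∂_3, so H_2 = 0.

(K is a triangulation of the real projective plane RP^2.)

H_2 ≅ 0.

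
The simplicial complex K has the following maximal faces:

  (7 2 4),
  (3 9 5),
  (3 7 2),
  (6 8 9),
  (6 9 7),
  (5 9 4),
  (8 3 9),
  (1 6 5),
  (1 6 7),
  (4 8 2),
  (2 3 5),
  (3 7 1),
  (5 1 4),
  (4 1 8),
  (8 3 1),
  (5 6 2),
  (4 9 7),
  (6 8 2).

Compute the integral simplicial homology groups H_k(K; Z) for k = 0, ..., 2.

We work with the vertex ordering 1 < 2 < 3 < 4 < 5 < 6 < 7 < 8 < 9. The simplices of K, each written with vertices in increasing order, are:

  0-simplices (9): [1], [2], [3], [4], [5], [6], [7], [8], [9]
  1-simplices (27): (27 of them)
  2-simplices (18): [1,3,7], [1,3,8], [1,4,5], [1,4,8], [1,5,6], [1,6,7], [2,3,5], [2,3,7], [2,4,7], [2,4,8], [2,5,6], [2,6,8], [3,5,9], [3,8,9], [4,5,9], [4,7,9], [6,7,9], [6,8,9]

Hence C_0 ≅ Z^9, C_1 ≅ Z^27, C_2 ≅ Z^18.

∂_1: C_1 → C_0 sends each edge [p,q] (with p < q) to q − p. For instance
  ∂[3,7] = [7] − [3].
The resulting 9×27 matrix has rank 8, and its Smith normal form has invariant factors (1,1,1,1,1,1,1,1).

Boundary ∂_2: C_2 → C_1 maps a triangle to the signed sum of its edges. For instance
  ∂[2,5,6] = [5,6] − [2,6] + [2,5],
  ∂[2,4,7] = [4,7] − [2,7] + [2,4].
The 27×18 boundary matrix has rank 17 and Smith normal form diag(1,1,1,1,1,1,1,1,1,1,1,1,1,1,1,1,1).

Computing H_k = (kernel of ∂_k) / (image of ∂_{k+1}):

  H_0: rank C_0 − rank ∂_1 = 9 − 8 = 1, and the invariant factors of ∂_1 are all 1, so H_0 ≅ Z.
  H_1: rank ker ∂_1 − rank ∂_2 = (27 − 8) − 17 = 2, and the invariant factors of ∂_2 are all 1, so H_1 ≅ Z^2.
  H_2: rank ker ∂_2 − rank ∂_3 = (18 − 17) − 0 = 1, and there is no ∂_3, so H_2 ≅ Z.

As a check, the Euler characteristic is 9 − 27 + 18 = 0, which agrees with 1 − 2 + 1 = 0.

H_0 = Z,  H_1 = Z^2,  H_2 = Z.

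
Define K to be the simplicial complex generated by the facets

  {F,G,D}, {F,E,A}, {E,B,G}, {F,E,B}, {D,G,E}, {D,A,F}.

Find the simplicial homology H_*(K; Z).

H_0 = Z,  H_1 = Z,  H_2 = 0.

Fix the vertex order A < B < D < E < F < G and write every simplex with vertices in increasing order. Then dim K = 2 and the simplices of K are:

  0-simplices (6): A, B, D, E, F, G
  1-simplices (12): AD, AE, AF, BE, BF, BG, DE, DF, DG, EF, EG, FG
  2-simplices (6): ADF, AEF, BEF, BEG, DEG, DFG

giving chain groups C_0 ≅ Z^6, C_1 ≅ Z^12, C_2 ≅ Z^6.

Boundary ∂_1: C_1 → C_0 maps an edge to its endpoints' difference, ∂[p,q] = q − p. For instance
  ∂BF = F − B.
As a 6×12 matrix over Z this has rank 5, with invariant factors (1,1,1,1,1).

The boundary map ∂_2: C_2 → C_1 sends each 2-simplex [p,q,r] to [q,r] − [p,r] + [p,q]. For instance
  ∂DFG = FG − DG + DF,
  ∂AEF = EF − AF + AE.
As a 12×6 matrix over Z this has rank 6, with invariant factors (1,1,1,1,1,1).

Now H_k = ker ∂_k / im ∂_{k+1}, so:

  H_0: rank C_0 − rank ∂_1 = 6 − 5 = 1, and the invariant factors of ∂_1 are all 1, so H_0 ≅ Z.
  H_1: rank ker ∂_1 − rank ∂_2 = (12 − 5) − 6 = 1, and the invariant factors of ∂_2 are all 1, so H_1 ≅ Z.
  H_2: rank ker ∂_2 − rank ∂_3 = (6 − 6) − 0 = 0, and there is no ∂_3, so H_2 ≅ 0.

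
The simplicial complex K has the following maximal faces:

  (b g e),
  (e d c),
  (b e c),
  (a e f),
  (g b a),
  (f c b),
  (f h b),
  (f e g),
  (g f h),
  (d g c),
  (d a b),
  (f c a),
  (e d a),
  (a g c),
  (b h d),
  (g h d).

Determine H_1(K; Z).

Take the total order a < b < c < d < e < f < g < h on the vertex set. Then K (dimension 2) consists of the simplices:

  0-simplices (8): a, b, c, d, e, f, g, h
  1-simplices (24): ab, ac, ad, ae, af, ag, bc, bd, be, bf, bg, bh, cd, ce, cf, cg, de, dg, dh, ef, eg, fg, fh, gh
  2-simplices (16): abd, abg, acf, acg, ade, aef, bce, bcf, bdh, beg, bfh, cde, cdg, dgh, efg, fgh

giving chain groups C_0 ≅ Z^8, C_1 ≅ Z^24, C_2 ≅ Z^16.

Boundary ∂_1: C_1 → C_0 maps an edge to its endpoints' difference, ∂[p,q] = q − p. For instance
  ∂gh = h − g.
As a 8×24 matrix over Z this has rank 7, with invariant factors (1,1,1,1,1,1,1).

Boundary ∂_2: C_2 → C_1 maps a triangle to the signed sum of its edges. For instance
  ∂beg = eg − bg + be,
  ∂cdg = dg − cg + cd.
The resulting 24×16 matrix has rank 15, and its Smith normal form has invariant factors (1,1,1,1,1,1,1,1,1,1,1,1,1,1,1).

From H_k ≅ ker(∂_k) / im(∂_{k+1}) we obtain:

  H_1: rank ker ∂_1 − rank ∂_2 = (24 − 7) − 15 = 2, and the invariant factors of ∂_2 are all 1, so H_1 ≅ Z^2.

(K is a triangulation of the torus T^2.)

H_1 = Z^2.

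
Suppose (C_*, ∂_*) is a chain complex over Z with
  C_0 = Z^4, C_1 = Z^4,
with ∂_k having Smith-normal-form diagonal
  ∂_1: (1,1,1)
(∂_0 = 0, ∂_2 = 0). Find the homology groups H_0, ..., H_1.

H_0: b_0 = 4 − 0 − 3 = 1; torsion from ∂_1 factors > 1: none. So H_0 ≅ Z.
H_1: b_1 = 4 − 3 − 0 = 1; torsion from ∂_2 factors > 1: none. So H_1 ≅ Z.

H_0 ≅ Z,  H_1 ≅ Z.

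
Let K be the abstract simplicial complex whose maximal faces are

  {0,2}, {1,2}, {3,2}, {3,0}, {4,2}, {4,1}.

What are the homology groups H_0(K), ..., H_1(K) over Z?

Take the total order 0 < 1 < 2 < 3 < 4 on the vertex set. Then K (dimension 1) consists of the simplices:

  0-simplices (5): [0], [1], [2], [3], [4]
  1-simplices (6): [0,2], [0,3], [1,2], [1,4], [2,3], [2,4]

Hence C_0 ≅ Z^5, C_1 ≅ Z^6.

The boundary map ∂_1: C_1 → C_0 is given by ∂[p,q] = [q] − [p].
The 5×6 boundary matrix has rank 4 and Smith normal form diag(1,1,1,1).

Computing H_k = (kernel of ∂_k) / (image of ∂_{k+1}):

  H_0: rank C_0 − rank ∂_1 = 5 − 4 = 1, and the invariant factors of ∂_1 are all 1, so H_0 ≅ Z.
  H_1: rank ker ∂_1 − rank ∂_2 = (6 − 4) − 0 = 2, and there is no ∂_2, so H_1 ≅ Z^2.

H_0 ≅ Z,  H_1 ≅ Z^2.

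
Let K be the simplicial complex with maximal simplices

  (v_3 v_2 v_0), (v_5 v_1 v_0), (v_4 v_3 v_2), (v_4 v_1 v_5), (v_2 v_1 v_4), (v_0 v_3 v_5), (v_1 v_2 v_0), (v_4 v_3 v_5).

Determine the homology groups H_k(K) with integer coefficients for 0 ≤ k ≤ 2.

H_0 ≅ Z,  H_1 = 0,  H_2 ≅ Z.

Take the total order v_0 < v_1 < v_2 < v_3 < v_4 < v_5 on the vertex set. Then K (dimension 2) consists of the simplices:

  0-simplices (6): [v_0], [v_1], [v_2], [v_3], [v_4], [v_5]
  1-simplices (12): [v_0,v_1], [v_0,v_2], [v_0,v_3], [v_0,v_5], [v_1,v_2], [v_1,v_4], [v_1,v_5], [v_2,v_3], [v_2,v_4], [v_3,v_4], [v_3,v_5], [v_4,v_5]
  2-simplices (8): [v_0,v_1,v_2], [v_0,v_1,v_5], [v_0,v_2,v_3], [v_0,v_3,v_5], [v_1,v_2,v_4], [v_1,v_4,v_5], [v_2,v_3,v_4], [v_3,v_4,v_5]

so the chain groups are C_0 ≅ Z^6, C_1 ≅ Z^12, C_2 ≅ Z^8.

∂_1: C_1 → C_0 sends each edge [p,q] (with p < q) to q − p.
The 6×12 boundary matrix has rank 5 and Smith normal form diag(1,1,1,1,1).

Boundary ∂_2: C_2 → C_1 maps a triangle to the signed sum of its edges. For instance
  ∂[v_1,v_2,v_4] = [v_2,v_4] − [v_1,v_4] + [v_1,v_2],
  ∂[v_0,v_1,v_5] = [v_1,v_5] − [v_0,v_5] + [v_0,v_1].
This gives a 12×8 integer matrix of rank 7; reducing to Smith normal form yields diagonal entries (1,1,1,1,1,1,1).

From H_k ≅ ker(∂_k) / im(∂_{k+1}) we obtain:

  H_0: rank C_0 − rank ∂_1 = 6 − 5 = 1, and the invariant factors of ∂_1 are all 1, so H_0 ≅ Z.
  H_1: rank ker ∂_1 − rank ∂_2 = (12 − 5) − 7 = 0, and the invariant factors of ∂_2 are all 1, so H_1 ≅ 0.
  H_2: rank ker ∂_2 − rank ∂_3 = (8 − 7) − 0 = 1, and there is no ∂_3, so H_2 ≅ Z.

As a check, the Euler characteristic is 6 − 12 + 8 = 2, which agrees with 1 − 0 + 1 = 2.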